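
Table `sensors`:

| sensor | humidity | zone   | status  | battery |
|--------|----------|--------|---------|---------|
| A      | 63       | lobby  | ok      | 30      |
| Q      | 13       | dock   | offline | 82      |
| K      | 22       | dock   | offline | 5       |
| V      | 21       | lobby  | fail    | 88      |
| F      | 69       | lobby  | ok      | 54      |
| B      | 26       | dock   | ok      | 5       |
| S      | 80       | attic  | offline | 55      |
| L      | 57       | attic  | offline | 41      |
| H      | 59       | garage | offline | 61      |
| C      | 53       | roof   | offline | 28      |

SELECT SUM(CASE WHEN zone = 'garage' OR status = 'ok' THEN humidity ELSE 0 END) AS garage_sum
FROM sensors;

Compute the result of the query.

217

sensor=A: ✓ → 63
sensor=Q: ✗
sensor=K: ✗
sensor=V: ✗
sensor=F: ✓ → 69
sensor=B: ✓ → 26
sensor=S: ✗
sensor=L: ✗
sensor=H: ✓ → 59
sensor=C: ✗
garage_sum = 63 + 69 + 26 + 59 = 217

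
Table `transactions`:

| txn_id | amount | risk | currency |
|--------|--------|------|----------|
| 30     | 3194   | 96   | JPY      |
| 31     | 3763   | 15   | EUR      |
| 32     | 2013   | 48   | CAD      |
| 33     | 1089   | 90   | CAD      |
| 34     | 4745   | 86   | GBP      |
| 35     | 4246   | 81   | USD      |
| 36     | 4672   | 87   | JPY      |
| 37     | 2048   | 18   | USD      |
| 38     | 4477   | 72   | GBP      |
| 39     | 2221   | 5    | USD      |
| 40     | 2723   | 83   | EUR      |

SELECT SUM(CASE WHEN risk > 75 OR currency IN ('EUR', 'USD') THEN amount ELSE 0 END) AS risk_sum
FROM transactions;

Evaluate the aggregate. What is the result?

28701

txn_id=30: ✓ → 3194
txn_id=31: ✓ → 3763
txn_id=32: ✗
txn_id=33: ✓ → 1089
txn_id=34: ✓ → 4745
txn_id=35: ✓ → 4246
txn_id=36: ✓ → 4672
txn_id=37: ✓ → 2048
txn_id=38: ✗
txn_id=39: ✓ → 2221
txn_id=40: ✓ → 2723
risk_sum = 3194 + 3763 + 1089 + 4745 + 4246 + 4672 + 2048 + 2221 + 2723 = 28701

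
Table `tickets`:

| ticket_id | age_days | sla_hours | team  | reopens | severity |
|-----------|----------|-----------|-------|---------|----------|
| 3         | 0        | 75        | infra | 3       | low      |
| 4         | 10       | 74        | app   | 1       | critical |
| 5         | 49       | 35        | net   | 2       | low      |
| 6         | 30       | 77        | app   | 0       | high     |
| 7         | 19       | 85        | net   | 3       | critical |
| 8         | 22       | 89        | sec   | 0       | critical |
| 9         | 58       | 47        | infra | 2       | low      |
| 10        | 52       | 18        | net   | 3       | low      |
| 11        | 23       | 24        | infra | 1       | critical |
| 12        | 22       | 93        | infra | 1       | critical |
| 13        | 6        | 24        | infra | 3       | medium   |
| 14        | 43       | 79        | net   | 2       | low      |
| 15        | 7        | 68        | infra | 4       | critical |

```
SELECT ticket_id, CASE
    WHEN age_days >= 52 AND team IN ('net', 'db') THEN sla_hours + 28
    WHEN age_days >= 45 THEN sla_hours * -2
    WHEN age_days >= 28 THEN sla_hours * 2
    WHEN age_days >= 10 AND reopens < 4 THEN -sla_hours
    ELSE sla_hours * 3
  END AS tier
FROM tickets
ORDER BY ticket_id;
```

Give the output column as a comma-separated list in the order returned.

ticket_id=3: ELSE → 225
ticket_id=4: age_days >= 10 AND reopens < 4 → -74
ticket_id=5: age_days >= 45 → -70
ticket_id=6: age_days >= 28 → 154
ticket_id=7: age_days >= 10 AND reopens < 4 → -85
ticket_id=8: age_days >= 10 AND reopens < 4 → -89
ticket_id=9: age_days >= 45 → -94
ticket_id=10: age_days >= 52 AND team IN ('net', 'db') → 46
ticket_id=11: age_days >= 10 AND reopens < 4 → -24
ticket_id=12: age_days >= 10 AND reopens < 4 → -93
ticket_id=13: ELSE → 72
ticket_id=14: age_days >= 28 → 158
ticket_id=15: ELSE → 204

225, -74, -70, 154, -85, -89, -94, 46, -24, -93, 72, 158, 204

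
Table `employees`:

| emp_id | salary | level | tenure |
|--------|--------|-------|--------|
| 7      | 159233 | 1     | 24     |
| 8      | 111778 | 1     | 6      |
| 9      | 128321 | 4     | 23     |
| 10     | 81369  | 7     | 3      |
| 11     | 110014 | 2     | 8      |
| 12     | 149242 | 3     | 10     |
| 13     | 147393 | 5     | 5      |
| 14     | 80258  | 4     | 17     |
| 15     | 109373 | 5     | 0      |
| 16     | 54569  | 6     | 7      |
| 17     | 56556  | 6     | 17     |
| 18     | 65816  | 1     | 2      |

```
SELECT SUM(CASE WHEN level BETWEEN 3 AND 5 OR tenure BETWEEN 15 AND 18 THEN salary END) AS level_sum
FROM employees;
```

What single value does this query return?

671143

emp_id=7: ✗
emp_id=8: ✗
emp_id=9: ✓ → 128321
emp_id=10: ✗
emp_id=11: ✗
emp_id=12: ✓ → 149242
emp_id=13: ✓ → 147393
emp_id=14: ✓ → 80258
emp_id=15: ✓ → 109373
emp_id=16: ✗
emp_id=17: ✓ → 56556
emp_id=18: ✗
level_sum = 128321 + 149242 + 147393 + 80258 + 109373 + 56556 = 671143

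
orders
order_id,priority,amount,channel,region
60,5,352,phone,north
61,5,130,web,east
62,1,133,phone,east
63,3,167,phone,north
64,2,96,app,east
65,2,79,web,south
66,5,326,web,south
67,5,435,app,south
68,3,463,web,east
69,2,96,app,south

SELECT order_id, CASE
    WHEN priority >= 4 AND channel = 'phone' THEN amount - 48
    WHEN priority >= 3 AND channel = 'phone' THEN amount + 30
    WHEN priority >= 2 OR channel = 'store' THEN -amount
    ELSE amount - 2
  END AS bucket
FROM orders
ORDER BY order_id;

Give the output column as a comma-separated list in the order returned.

order_id=60: priority >= 4 AND channel = 'phone' → 304
order_id=61: priority >= 2 OR channel = 'store' → -130
order_id=62: ELSE → 131
order_id=63: priority >= 3 AND channel = 'phone' → 197
order_id=64: priority >= 2 OR channel = 'store' → -96
order_id=65: priority >= 2 OR channel = 'store' → -79
order_id=66: priority >= 2 OR channel = 'store' → -326
order_id=67: priority >= 2 OR channel = 'store' → -435
order_id=68: priority >= 2 OR channel = 'store' → -463
order_id=69: priority >= 2 OR channel = 'store' → -96

304, -130, 131, 197, -96, -79, -326, -435, -463, -96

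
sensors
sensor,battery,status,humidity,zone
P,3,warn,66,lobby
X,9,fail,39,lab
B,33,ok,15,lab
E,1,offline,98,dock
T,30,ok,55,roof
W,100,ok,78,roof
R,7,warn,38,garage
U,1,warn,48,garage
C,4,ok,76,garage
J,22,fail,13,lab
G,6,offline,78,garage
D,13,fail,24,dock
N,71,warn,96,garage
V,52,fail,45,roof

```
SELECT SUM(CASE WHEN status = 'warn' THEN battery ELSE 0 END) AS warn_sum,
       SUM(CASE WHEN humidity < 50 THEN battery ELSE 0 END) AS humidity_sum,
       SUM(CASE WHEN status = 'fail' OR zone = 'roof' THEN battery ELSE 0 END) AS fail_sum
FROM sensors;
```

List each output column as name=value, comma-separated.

warn_sum=82, humidity_sum=137, fail_sum=226

[warn_sum: status = 'warn']
sensor=P: ✓ → 3
sensor=X: ✗
sensor=B: ✗
sensor=E: ✗
sensor=T: ✗
sensor=W: ✗
sensor=R: ✓ → 7
sensor=U: ✓ → 1
sensor=C: ✗
sensor=J: ✗
sensor=G: ✗
sensor=D: ✗
sensor=N: ✓ → 71
sensor=V: ✗
warn_sum = 3 + 7 + 1 + 71 = 82
—
[humidity_sum: humidity < 50]
sensor=P: ✗
sensor=X: ✓ → 9
sensor=B: ✓ → 33
sensor=E: ✗
sensor=T: ✗
sensor=W: ✗
sensor=R: ✓ → 7
sensor=U: ✓ → 1
sensor=C: ✗
sensor=J: ✓ → 22
sensor=G: ✗
sensor=D: ✓ → 13
sensor=N: ✗
sensor=V: ✓ → 52
humidity_sum = 9 + 33 + 7 + 1 + 22 + 13 + 52 = 137
—
[fail_sum: status = 'fail' OR zone = 'roof']
sensor=P: ✗
sensor=X: ✓ → 9
sensor=B: ✗
sensor=E: ✗
sensor=T: ✓ → 30
sensor=W: ✓ → 100
sensor=R: ✗
sensor=U: ✗
sensor=C: ✗
sensor=J: ✓ → 22
sensor=G: ✗
sensor=D: ✓ → 13
sensor=N: ✗
sensor=V: ✓ → 52
fail_sum = 9 + 30 + 100 + 22 + 13 + 52 = 226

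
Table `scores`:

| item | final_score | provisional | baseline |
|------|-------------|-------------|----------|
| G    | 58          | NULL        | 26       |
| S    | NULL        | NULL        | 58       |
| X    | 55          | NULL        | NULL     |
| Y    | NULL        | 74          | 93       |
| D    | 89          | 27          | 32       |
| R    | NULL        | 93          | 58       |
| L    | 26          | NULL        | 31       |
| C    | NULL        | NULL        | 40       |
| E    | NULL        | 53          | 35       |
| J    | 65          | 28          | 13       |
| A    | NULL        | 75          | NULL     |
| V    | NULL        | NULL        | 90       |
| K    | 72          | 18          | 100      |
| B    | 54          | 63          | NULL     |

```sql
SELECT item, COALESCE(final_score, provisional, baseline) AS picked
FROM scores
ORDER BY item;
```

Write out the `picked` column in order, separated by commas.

75, 54, 40, 89, 53, 58, 65, 72, 26, 93, 58, 90, 55, 74

item=A: final_score=NULL, provisional=75 → 75
item=B: final_score=54 → 54
item=C: final_score=NULL, provisional=NULL, baseline=40 → 40
item=D: final_score=89 → 89
item=E: final_score=NULL, provisional=53 → 53
item=G: final_score=58 → 58
item=J: final_score=65 → 65
item=K: final_score=72 → 72
item=L: final_score=26 → 26
item=R: final_score=NULL, provisional=93 → 93
item=S: final_score=NULL, provisional=NULL, baseline=58 → 58
item=V: final_score=NULL, provisional=NULL, baseline=90 → 90
item=X: final_score=55 → 55
item=Y: final_score=NULL, provisional=74 → 74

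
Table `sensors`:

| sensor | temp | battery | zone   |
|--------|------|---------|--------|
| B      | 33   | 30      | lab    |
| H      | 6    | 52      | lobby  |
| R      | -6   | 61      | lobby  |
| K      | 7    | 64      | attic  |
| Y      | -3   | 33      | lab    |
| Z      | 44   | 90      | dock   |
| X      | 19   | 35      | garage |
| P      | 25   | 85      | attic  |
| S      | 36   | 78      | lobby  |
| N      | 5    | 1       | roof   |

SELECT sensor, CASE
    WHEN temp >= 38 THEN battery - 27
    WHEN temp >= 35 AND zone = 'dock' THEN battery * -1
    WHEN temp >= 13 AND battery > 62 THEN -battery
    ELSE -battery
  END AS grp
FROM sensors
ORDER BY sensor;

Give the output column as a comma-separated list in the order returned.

-30, -52, -64, -1, -85, -61, -78, -35, -33, 63

sensor=B: ELSE → -30
sensor=H: ELSE → -52
sensor=K: ELSE → -64
sensor=N: ELSE → -1
sensor=P: temp >= 13 AND battery > 62 → -85
sensor=R: ELSE → -61
sensor=S: temp >= 13 AND battery > 62 → -78
sensor=X: ELSE → -35
sensor=Y: ELSE → -33
sensor=Z: temp >= 38 → 63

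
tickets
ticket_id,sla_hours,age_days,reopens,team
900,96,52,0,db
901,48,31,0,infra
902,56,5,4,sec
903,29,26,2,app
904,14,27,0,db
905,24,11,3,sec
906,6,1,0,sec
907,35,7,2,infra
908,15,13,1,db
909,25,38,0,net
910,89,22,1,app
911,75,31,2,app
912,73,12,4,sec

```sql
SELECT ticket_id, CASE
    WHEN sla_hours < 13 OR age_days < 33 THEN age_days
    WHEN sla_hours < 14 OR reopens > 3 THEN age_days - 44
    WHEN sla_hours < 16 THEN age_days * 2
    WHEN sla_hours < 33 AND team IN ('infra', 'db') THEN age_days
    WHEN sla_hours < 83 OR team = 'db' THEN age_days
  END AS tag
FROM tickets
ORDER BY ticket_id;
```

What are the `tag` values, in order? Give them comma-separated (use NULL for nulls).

ticket_id=900: sla_hours < 83 OR team = 'db' → 52
ticket_id=901: sla_hours < 13 OR age_days < 33 → 31
ticket_id=902: sla_hours < 13 OR age_days < 33 → 5
ticket_id=903: sla_hours < 13 OR age_days < 33 → 26
ticket_id=904: sla_hours < 13 OR age_days < 33 → 27
ticket_id=905: sla_hours < 13 OR age_days < 33 → 11
ticket_id=906: sla_hours < 13 OR age_days < 33 → 1
ticket_id=907: sla_hours < 13 OR age_days < 33 → 7
ticket_id=908: sla_hours < 13 OR age_days < 33 → 13
ticket_id=909: sla_hours < 83 OR team = 'db' → 38
ticket_id=910: sla_hours < 13 OR age_days < 33 → 22
ticket_id=911: sla_hours < 13 OR age_days < 33 → 31
ticket_id=912: sla_hours < 13 OR age_days < 33 → 12

52, 31, 5, 26, 27, 11, 1, 7, 13, 38, 22, 31, 12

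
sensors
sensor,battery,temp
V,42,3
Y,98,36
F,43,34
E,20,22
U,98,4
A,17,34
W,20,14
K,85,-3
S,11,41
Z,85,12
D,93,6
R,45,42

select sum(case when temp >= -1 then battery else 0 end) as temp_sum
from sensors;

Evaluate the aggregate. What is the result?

sensor=V: ✓ → 42
sensor=Y: ✓ → 98
sensor=F: ✓ → 43
sensor=E: ✓ → 20
sensor=U: ✓ → 98
sensor=A: ✓ → 17
sensor=W: ✓ → 20
sensor=K: ✗
sensor=S: ✓ → 11
sensor=Z: ✓ → 85
sensor=D: ✓ → 93
sensor=R: ✓ → 45
temp_sum = 42 + 98 + 43 + 20 + 98 + 17 + 20 + 11 + 85 + 93 + 45 = 572

572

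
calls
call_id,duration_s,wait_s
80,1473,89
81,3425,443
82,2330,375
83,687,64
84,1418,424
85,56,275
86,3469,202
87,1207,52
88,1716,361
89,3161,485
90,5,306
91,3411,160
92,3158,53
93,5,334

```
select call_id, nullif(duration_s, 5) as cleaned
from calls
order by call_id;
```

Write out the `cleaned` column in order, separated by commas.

1473, 3425, 2330, 687, 1418, 56, 3469, 1207, 1716, 3161, NULL, 3411, 3158, NULL

call_id=80: duration_s=1473 vs 5: differ → 1473
call_id=81: duration_s=3425 vs 5: differ → 3425
call_id=82: duration_s=2330 vs 5: differ → 2330
call_id=83: duration_s=687 vs 5: differ → 687
call_id=84: duration_s=1418 vs 5: differ → 1418
call_id=85: duration_s=56 vs 5: differ → 56
call_id=86: duration_s=3469 vs 5: differ → 3469
call_id=87: duration_s=1207 vs 5: differ → 1207
call_id=88: duration_s=1716 vs 5: differ → 1716
call_id=89: duration_s=3161 vs 5: differ → 3161
call_id=90: duration_s=5 vs 5: equal → NULL
call_id=91: duration_s=3411 vs 5: differ → 3411
call_id=92: duration_s=3158 vs 5: differ → 3158
call_id=93: duration_s=5 vs 5: equal → NULL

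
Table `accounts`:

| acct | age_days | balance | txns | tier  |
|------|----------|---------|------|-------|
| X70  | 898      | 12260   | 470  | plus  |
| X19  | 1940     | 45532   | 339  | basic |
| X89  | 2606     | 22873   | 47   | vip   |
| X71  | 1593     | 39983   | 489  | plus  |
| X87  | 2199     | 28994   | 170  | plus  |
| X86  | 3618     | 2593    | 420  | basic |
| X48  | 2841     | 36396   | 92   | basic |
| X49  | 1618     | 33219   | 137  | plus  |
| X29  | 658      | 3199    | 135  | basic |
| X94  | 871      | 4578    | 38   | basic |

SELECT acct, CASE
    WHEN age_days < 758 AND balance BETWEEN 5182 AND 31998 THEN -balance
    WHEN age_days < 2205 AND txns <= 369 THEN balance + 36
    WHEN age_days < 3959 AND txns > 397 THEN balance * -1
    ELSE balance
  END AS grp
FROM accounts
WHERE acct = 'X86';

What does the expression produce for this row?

-2593

acct = X86: age_days=3618, balance=2593, txns=420, tier=basic.
age_days < 758 AND balance BETWEEN 5182 AND 31998 → false
age_days < 2205 AND txns <= 369 → false
age_days < 3959 AND txns > 397 → true → -2593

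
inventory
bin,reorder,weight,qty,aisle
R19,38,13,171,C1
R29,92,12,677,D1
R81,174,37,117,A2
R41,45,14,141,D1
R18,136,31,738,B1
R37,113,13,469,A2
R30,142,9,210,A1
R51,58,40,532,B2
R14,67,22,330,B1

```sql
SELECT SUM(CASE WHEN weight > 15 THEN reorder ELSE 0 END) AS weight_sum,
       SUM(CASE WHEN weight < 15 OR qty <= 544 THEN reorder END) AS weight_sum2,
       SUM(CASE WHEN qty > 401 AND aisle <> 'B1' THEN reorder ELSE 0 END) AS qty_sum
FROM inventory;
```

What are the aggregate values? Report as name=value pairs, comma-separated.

weight_sum=435, weight_sum2=729, qty_sum=263

[weight_sum: weight > 15]
bin=R19: ✗
bin=R29: ✗
bin=R81: ✓ → 174
bin=R41: ✗
bin=R18: ✓ → 136
bin=R37: ✗
bin=R30: ✗
bin=R51: ✓ → 58
bin=R14: ✓ → 67
weight_sum = 174 + 136 + 58 + 67 = 435
—
[weight_sum2: weight < 15 OR qty <= 544]
bin=R19: ✓ → 38
bin=R29: ✓ → 92
bin=R81: ✓ → 174
bin=R41: ✓ → 45
bin=R18: ✗
bin=R37: ✓ → 113
bin=R30: ✓ → 142
bin=R51: ✓ → 58
bin=R14: ✓ → 67
weight_sum2 = 38 + 92 + 174 + 45 + 113 + 142 + 58 + 67 = 729
—
[qty_sum: qty > 401 AND aisle <> 'B1']
bin=R19: ✗
bin=R29: ✓ → 92
bin=R81: ✗
bin=R41: ✗
bin=R18: ✗
bin=R37: ✓ → 113
bin=R30: ✗
bin=R51: ✓ → 58
bin=R14: ✗
qty_sum = 92 + 113 + 58 = 263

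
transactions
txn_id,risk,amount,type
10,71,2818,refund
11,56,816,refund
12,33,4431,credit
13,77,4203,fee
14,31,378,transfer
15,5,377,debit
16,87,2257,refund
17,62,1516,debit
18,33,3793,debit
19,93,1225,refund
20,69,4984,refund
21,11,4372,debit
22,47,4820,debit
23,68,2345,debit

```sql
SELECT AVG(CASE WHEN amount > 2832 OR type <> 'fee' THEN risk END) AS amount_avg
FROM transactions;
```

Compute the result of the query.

53.0714285714

txn_id=10: ✓ → 71
txn_id=11: ✓ → 56
txn_id=12: ✓ → 33
txn_id=13: ✓ → 77
txn_id=14: ✓ → 31
txn_id=15: ✓ → 5
txn_id=16: ✓ → 87
txn_id=17: ✓ → 62
txn_id=18: ✓ → 33
txn_id=19: ✓ → 93
txn_id=20: ✓ → 69
txn_id=21: ✓ → 11
txn_id=22: ✓ → 47
txn_id=23: ✓ → 68
amount_avg = (71 + 56 + 33 + 77 + 31 + 5 + 87 + 62 + 33 + 93 + 69 + 11 + 47 + 68) / 14 = 53.0714285714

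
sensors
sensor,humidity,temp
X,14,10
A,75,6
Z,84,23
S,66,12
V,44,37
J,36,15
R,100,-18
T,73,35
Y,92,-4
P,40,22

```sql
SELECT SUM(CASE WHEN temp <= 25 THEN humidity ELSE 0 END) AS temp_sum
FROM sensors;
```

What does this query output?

507

sensor=X: ✓ → 14
sensor=A: ✓ → 75
sensor=Z: ✓ → 84
sensor=S: ✓ → 66
sensor=V: ✗
sensor=J: ✓ → 36
sensor=R: ✓ → 100
sensor=T: ✗
sensor=Y: ✓ → 92
sensor=P: ✓ → 40
temp_sum = 14 + 75 + 84 + 66 + 36 + 100 + 92 + 40 = 507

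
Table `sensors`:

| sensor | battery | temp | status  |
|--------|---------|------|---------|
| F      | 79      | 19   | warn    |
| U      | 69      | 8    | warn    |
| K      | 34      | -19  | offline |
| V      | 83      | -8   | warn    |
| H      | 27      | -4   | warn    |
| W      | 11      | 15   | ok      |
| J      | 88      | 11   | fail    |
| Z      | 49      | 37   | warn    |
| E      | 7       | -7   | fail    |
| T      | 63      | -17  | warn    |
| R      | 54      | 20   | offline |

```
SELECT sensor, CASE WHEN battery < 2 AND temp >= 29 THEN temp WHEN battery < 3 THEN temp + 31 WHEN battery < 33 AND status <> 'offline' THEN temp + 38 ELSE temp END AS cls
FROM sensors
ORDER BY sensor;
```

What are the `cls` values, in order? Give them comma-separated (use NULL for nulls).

sensor=E: battery < 33 AND status <> 'offline' → 31
sensor=F: ELSE → 19
sensor=H: battery < 33 AND status <> 'offline' → 34
sensor=J: ELSE → 11
sensor=K: ELSE → -19
sensor=R: ELSE → 20
sensor=T: ELSE → -17
sensor=U: ELSE → 8
sensor=V: ELSE → -8
sensor=W: battery < 33 AND status <> 'offline' → 53
sensor=Z: ELSE → 37

31, 19, 34, 11, -19, 20, -17, 8, -8, 53, 37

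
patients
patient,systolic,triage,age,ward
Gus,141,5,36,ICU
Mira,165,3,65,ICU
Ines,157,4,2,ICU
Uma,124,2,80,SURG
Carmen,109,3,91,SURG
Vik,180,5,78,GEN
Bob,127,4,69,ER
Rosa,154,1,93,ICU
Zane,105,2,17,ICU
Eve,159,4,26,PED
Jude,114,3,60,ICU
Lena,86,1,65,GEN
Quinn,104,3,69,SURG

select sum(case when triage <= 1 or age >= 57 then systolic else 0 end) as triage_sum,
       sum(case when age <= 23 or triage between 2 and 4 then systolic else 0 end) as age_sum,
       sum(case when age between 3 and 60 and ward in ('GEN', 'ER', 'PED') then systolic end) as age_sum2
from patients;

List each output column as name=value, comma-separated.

[triage_sum: triage <= 1 or age >= 57]
patient=Gus: ✗
patient=Mira: ✓ → 165
patient=Ines: ✗
patient=Uma: ✓ → 124
patient=Carmen: ✓ → 109
patient=Vik: ✓ → 180
patient=Bob: ✓ → 127
patient=Rosa: ✓ → 154
patient=Zane: ✗
patient=Eve: ✗
patient=Jude: ✓ → 114
patient=Lena: ✓ → 86
patient=Quinn: ✓ → 104
triage_sum = 165 + 124 + 109 + 180 + 127 + 154 + 114 + 86 + 104 = 1163
—
[age_sum: age <= 23 or triage between 2 and 4]
patient=Gus: ✗
patient=Mira: ✓ → 165
patient=Ines: ✓ → 157
patient=Uma: ✓ → 124
patient=Carmen: ✓ → 109
patient=Vik: ✗
patient=Bob: ✓ → 127
patient=Rosa: ✗
patient=Zane: ✓ → 105
patient=Eve: ✓ → 159
patient=Jude: ✓ → 114
patient=Lena: ✗
patient=Quinn: ✓ → 104
age_sum = 165 + 157 + 124 + 109 + 127 + 105 + 159 + 114 + 104 = 1164
—
[age_sum2: age between 3 and 60 and ward in ('GEN', 'ER', 'PED')]
patient=Gus: ✗
patient=Mira: ✗
patient=Ines: ✗
patient=Uma: ✗
patient=Carmen: ✗
patient=Vik: ✗
patient=Bob: ✗
patient=Rosa: ✗
patient=Zane: ✗
patient=Eve: ✓ → 159
patient=Jude: ✗
patient=Lena: ✗
patient=Quinn: ✗
age_sum2 = 159

triage_sum=1163, age_sum=1164, age_sum2=159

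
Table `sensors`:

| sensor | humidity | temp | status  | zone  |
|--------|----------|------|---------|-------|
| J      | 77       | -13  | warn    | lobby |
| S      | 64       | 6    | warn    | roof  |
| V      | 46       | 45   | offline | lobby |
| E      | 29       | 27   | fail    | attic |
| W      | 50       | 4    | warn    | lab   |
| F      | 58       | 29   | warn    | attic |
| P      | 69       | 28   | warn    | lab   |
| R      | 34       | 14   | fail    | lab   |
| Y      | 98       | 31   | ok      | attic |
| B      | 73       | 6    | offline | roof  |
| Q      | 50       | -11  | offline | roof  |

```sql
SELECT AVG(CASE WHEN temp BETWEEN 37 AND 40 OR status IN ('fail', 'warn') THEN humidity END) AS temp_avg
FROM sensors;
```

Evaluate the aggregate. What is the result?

54.4285714286

sensor=J: ✓ → 77
sensor=S: ✓ → 64
sensor=V: ✗
sensor=E: ✓ → 29
sensor=W: ✓ → 50
sensor=F: ✓ → 58
sensor=P: ✓ → 69
sensor=R: ✓ → 34
sensor=Y: ✗
sensor=B: ✗
sensor=Q: ✗
temp_avg = (77 + 64 + 29 + 50 + 58 + 69 + 34) / 7 = 54.4285714286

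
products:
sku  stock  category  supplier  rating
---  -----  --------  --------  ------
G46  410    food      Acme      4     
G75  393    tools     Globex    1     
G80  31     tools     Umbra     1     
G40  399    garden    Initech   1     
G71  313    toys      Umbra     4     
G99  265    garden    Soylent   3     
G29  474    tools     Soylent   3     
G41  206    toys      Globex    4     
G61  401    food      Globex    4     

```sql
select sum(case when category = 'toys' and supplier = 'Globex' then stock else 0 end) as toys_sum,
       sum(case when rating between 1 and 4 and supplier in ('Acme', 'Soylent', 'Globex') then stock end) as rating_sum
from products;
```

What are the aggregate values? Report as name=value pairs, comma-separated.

[toys_sum: category = 'toys' and supplier = 'Globex']
sku=G46: ✗
sku=G75: ✗
sku=G80: ✗
sku=G40: ✗
sku=G71: ✗
sku=G99: ✗
sku=G29: ✗
sku=G41: ✓ → 206
sku=G61: ✗
toys_sum = 206
—
[rating_sum: rating between 1 and 4 and supplier in ('Acme', 'Soylent', 'Globex')]
sku=G46: ✓ → 410
sku=G75: ✓ → 393
sku=G80: ✗
sku=G40: ✗
sku=G71: ✗
sku=G99: ✓ → 265
sku=G29: ✓ → 474
sku=G41: ✓ → 206
sku=G61: ✓ → 401
rating_sum = 410 + 393 + 265 + 474 + 206 + 401 = 2149

toys_sum=206, rating_sum=2149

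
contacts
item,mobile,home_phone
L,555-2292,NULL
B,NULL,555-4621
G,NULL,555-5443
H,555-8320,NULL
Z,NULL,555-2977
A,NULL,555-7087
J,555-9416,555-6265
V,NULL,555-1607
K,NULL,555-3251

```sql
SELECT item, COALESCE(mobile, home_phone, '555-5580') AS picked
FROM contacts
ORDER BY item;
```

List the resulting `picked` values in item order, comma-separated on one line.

555-7087, 555-4621, 555-5443, 555-8320, 555-9416, 555-3251, 555-2292, 555-1607, 555-2977

item=A: mobile=NULL, home_phone=555-7087 → 555-7087
item=B: mobile=NULL, home_phone=555-4621 → 555-4621
item=G: mobile=NULL, home_phone=555-5443 → 555-5443
item=H: mobile=555-8320 → 555-8320
item=J: mobile=555-9416 → 555-9416
item=K: mobile=NULL, home_phone=555-3251 → 555-3251
item=L: mobile=555-2292 → 555-2292
item=V: mobile=NULL, home_phone=555-1607 → 555-1607
item=Z: mobile=NULL, home_phone=555-2977 → 555-2977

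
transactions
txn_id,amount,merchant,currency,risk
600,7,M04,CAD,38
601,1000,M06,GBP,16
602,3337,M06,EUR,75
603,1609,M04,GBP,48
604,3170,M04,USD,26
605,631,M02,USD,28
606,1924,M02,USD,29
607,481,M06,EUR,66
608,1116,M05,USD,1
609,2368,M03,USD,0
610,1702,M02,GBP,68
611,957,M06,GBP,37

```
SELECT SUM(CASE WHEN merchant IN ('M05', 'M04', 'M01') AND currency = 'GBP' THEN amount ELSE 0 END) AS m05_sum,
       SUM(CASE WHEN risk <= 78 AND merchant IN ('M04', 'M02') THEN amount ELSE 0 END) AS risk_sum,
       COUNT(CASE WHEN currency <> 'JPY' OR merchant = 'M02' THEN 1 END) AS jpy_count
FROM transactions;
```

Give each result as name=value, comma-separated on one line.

[m05_sum: merchant IN ('M05', 'M04', 'M01') AND currency = 'GBP']
txn_id=600: ✗
txn_id=601: ✗
txn_id=602: ✗
txn_id=603: ✓ → 1609
txn_id=604: ✗
txn_id=605: ✗
txn_id=606: ✗
txn_id=607: ✗
txn_id=608: ✗
txn_id=609: ✗
txn_id=610: ✗
txn_id=611: ✗
m05_sum = 1609
—
[risk_sum: risk <= 78 AND merchant IN ('M04', 'M02')]
txn_id=600: ✓ → 7
txn_id=601: ✗
txn_id=602: ✗
txn_id=603: ✓ → 1609
txn_id=604: ✓ → 3170
txn_id=605: ✓ → 631
txn_id=606: ✓ → 1924
txn_id=607: ✗
txn_id=608: ✗
txn_id=609: ✗
txn_id=610: ✓ → 1702
txn_id=611: ✗
risk_sum = 7 + 1609 + 3170 + 631 + 1924 + 1702 = 9043
—
[jpy_count: currency <> 'JPY' OR merchant = 'M02']
txn_id=600: ✓ → 1
txn_id=601: ✓ → 1
txn_id=602: ✓ → 1
txn_id=603: ✓ → 1
txn_id=604: ✓ → 1
txn_id=605: ✓ → 1
txn_id=606: ✓ → 1
txn_id=607: ✓ → 1
txn_id=608: ✓ → 1
txn_id=609: ✓ → 1
txn_id=610: ✓ → 1
txn_id=611: ✓ → 1
jpy_count = COUNT(1, 1, 1, 1, 1, 1, 1, 1, 1, 1, 1, 1) = 12

m05_sum=1609, risk_sum=9043, jpy_count=12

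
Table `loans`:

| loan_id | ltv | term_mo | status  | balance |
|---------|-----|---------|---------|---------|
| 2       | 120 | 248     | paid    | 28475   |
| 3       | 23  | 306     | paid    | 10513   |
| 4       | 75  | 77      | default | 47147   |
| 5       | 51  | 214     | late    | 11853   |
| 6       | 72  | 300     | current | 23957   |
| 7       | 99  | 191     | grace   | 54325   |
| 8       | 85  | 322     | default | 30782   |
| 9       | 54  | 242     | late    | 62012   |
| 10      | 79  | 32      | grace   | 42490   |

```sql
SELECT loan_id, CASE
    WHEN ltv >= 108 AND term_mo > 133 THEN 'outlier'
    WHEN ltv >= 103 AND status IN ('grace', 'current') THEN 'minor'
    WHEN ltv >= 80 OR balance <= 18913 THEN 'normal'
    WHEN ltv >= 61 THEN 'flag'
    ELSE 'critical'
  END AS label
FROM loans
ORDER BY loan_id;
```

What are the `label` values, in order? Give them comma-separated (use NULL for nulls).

outlier, normal, flag, normal, flag, normal, normal, critical, flag

loan_id=2: ltv >= 108 AND term_mo > 133 → outlier
loan_id=3: ltv >= 80 OR balance <= 18913 → normal
loan_id=4: ltv >= 61 → flag
loan_id=5: ltv >= 80 OR balance <= 18913 → normal
loan_id=6: ltv >= 61 → flag
loan_id=7: ltv >= 80 OR balance <= 18913 → normal
loan_id=8: ltv >= 80 OR balance <= 18913 → normal
loan_id=9: ELSE → critical
loan_id=10: ltv >= 61 → flag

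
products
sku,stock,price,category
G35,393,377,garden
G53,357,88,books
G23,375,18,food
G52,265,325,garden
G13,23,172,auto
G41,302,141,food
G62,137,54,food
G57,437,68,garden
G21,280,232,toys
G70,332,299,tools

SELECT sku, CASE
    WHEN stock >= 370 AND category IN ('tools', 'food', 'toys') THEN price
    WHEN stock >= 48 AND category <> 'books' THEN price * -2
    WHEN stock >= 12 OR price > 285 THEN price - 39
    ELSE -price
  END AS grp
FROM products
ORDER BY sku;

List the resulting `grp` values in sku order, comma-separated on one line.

sku=G13: stock >= 12 OR price > 285 → 133
sku=G21: stock >= 48 AND category <> 'books' → -464
sku=G23: stock >= 370 AND category IN ('tools', 'food', 'toys') → 18
sku=G35: stock >= 48 AND category <> 'books' → -754
sku=G41: stock >= 48 AND category <> 'books' → -282
sku=G52: stock >= 48 AND category <> 'books' → -650
sku=G53: stock >= 12 OR price > 285 → 49
sku=G57: stock >= 48 AND category <> 'books' → -136
sku=G62: stock >= 48 AND category <> 'books' → -108
sku=G70: stock >= 48 AND category <> 'books' → -598

133, -464, 18, -754, -282, -650, 49, -136, -108, -598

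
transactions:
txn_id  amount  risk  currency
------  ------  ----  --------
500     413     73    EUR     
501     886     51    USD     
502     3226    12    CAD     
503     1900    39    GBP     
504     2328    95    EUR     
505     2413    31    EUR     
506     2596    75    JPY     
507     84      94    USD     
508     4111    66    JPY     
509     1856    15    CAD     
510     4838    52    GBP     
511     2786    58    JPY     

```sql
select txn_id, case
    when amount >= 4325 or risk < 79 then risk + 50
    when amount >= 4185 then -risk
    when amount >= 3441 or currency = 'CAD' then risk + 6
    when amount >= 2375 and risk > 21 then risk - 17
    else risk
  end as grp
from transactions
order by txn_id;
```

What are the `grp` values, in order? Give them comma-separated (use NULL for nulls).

123, 101, 62, 89, 95, 81, 125, 94, 116, 65, 102, 108

txn_id=500: amount >= 4325 or risk < 79 → 123
txn_id=501: amount >= 4325 or risk < 79 → 101
txn_id=502: amount >= 4325 or risk < 79 → 62
txn_id=503: amount >= 4325 or risk < 79 → 89
txn_id=504: ELSE → 95
txn_id=505: amount >= 4325 or risk < 79 → 81
txn_id=506: amount >= 4325 or risk < 79 → 125
txn_id=507: ELSE → 94
txn_id=508: amount >= 4325 or risk < 79 → 116
txn_id=509: amount >= 4325 or risk < 79 → 65
txn_id=510: amount >= 4325 or risk < 79 → 102
txn_id=511: amount >= 4325 or risk < 79 → 108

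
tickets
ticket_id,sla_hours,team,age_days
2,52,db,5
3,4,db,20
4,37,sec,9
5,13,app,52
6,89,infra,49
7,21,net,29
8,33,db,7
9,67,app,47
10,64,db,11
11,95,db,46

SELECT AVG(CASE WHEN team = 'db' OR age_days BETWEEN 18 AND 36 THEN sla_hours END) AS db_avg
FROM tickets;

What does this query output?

44.8333333333

ticket_id=2: ✓ → 52
ticket_id=3: ✓ → 4
ticket_id=4: ✗
ticket_id=5: ✗
ticket_id=6: ✗
ticket_id=7: ✓ → 21
ticket_id=8: ✓ → 33
ticket_id=9: ✗
ticket_id=10: ✓ → 64
ticket_id=11: ✓ → 95
db_avg = (52 + 4 + 21 + 33 + 64 + 95) / 6 = 44.8333333333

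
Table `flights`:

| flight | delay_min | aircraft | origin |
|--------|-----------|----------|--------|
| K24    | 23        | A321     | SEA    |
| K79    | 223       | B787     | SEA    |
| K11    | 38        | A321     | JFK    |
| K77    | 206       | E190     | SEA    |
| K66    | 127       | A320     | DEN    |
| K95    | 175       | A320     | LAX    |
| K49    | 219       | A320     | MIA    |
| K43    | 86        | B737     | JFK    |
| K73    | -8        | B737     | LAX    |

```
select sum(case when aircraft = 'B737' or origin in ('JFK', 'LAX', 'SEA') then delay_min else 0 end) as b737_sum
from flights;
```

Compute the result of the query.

flight=K24: ✓ → 23
flight=K79: ✓ → 223
flight=K11: ✓ → 38
flight=K77: ✓ → 206
flight=K66: ✗
flight=K95: ✓ → 175
flight=K49: ✗
flight=K43: ✓ → 86
flight=K73: ✓ → -8
b737_sum = 23 + 223 + 38 + 206 + 175 + 86 + -8 = 743

743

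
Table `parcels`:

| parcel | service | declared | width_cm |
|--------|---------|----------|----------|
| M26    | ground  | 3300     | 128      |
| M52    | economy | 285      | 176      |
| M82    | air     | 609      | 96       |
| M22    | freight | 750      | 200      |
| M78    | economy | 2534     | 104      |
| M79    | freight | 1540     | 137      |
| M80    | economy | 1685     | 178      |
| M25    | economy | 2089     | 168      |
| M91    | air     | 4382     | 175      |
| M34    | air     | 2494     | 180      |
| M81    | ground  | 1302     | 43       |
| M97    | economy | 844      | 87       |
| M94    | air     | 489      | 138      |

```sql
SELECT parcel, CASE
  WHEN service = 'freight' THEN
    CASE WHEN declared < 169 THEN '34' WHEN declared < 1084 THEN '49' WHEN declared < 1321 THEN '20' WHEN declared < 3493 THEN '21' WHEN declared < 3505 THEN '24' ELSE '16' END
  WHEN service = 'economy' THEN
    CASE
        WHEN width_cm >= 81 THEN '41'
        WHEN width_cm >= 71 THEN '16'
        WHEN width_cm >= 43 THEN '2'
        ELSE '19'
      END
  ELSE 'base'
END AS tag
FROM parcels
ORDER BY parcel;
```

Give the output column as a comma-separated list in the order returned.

49, 41, base, base, 41, 41, 21, 41, base, base, base, base, 41

parcel=M22: service='freight' → inner[declared < 1084] → 49
parcel=M25: service='economy' → inner[width_cm >= 81] → 41
parcel=M26: service='ground' → outer ELSE → base
parcel=M34: service='air' → outer ELSE → base
parcel=M52: service='economy' → inner[width_cm >= 81] → 41
parcel=M78: service='economy' → inner[width_cm >= 81] → 41
parcel=M79: service='freight' → inner[declared < 3493] → 21
parcel=M80: service='economy' → inner[width_cm >= 81] → 41
parcel=M81: service='ground' → outer ELSE → base
parcel=M82: service='air' → outer ELSE → base
parcel=M91: service='air' → outer ELSE → base
parcel=M94: service='air' → outer ELSE → base
parcel=M97: service='economy' → inner[width_cm >= 81] → 41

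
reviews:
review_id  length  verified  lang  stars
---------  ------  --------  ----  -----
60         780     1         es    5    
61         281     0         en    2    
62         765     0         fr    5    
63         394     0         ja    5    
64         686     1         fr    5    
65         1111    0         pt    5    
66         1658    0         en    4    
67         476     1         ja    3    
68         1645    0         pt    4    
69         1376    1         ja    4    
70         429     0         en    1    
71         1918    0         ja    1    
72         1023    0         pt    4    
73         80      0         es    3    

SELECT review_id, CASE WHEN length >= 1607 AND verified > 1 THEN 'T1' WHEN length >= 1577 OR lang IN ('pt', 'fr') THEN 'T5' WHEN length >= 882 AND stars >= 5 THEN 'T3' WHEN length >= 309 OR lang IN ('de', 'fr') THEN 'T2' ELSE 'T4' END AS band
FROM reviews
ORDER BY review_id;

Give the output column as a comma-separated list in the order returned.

T2, T4, T5, T2, T5, T5, T5, T2, T5, T2, T2, T5, T5, T4

review_id=60: length >= 309 OR lang IN ('de', 'fr') → T2
review_id=61: ELSE → T4
review_id=62: length >= 1577 OR lang IN ('pt', 'fr') → T5
review_id=63: length >= 309 OR lang IN ('de', 'fr') → T2
review_id=64: length >= 1577 OR lang IN ('pt', 'fr') → T5
review_id=65: length >= 1577 OR lang IN ('pt', 'fr') → T5
review_id=66: length >= 1577 OR lang IN ('pt', 'fr') → T5
review_id=67: length >= 309 OR lang IN ('de', 'fr') → T2
review_id=68: length >= 1577 OR lang IN ('pt', 'fr') → T5
review_id=69: length >= 309 OR lang IN ('de', 'fr') → T2
review_id=70: length >= 309 OR lang IN ('de', 'fr') → T2
review_id=71: length >= 1577 OR lang IN ('pt', 'fr') → T5
review_id=72: length >= 1577 OR lang IN ('pt', 'fr') → T5
review_id=73: ELSE → T4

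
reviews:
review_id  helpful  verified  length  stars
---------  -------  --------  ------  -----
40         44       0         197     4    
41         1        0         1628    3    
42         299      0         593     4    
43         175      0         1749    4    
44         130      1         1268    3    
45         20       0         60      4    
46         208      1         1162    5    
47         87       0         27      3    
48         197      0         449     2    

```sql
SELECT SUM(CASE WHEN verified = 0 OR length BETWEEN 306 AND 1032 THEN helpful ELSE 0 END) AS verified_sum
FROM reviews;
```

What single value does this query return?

823

review_id=40: ✓ → 44
review_id=41: ✓ → 1
review_id=42: ✓ → 299
review_id=43: ✓ → 175
review_id=44: ✗
review_id=45: ✓ → 20
review_id=46: ✗
review_id=47: ✓ → 87
review_id=48: ✓ → 197
verified_sum = 44 + 1 + 299 + 175 + 20 + 87 + 197 = 823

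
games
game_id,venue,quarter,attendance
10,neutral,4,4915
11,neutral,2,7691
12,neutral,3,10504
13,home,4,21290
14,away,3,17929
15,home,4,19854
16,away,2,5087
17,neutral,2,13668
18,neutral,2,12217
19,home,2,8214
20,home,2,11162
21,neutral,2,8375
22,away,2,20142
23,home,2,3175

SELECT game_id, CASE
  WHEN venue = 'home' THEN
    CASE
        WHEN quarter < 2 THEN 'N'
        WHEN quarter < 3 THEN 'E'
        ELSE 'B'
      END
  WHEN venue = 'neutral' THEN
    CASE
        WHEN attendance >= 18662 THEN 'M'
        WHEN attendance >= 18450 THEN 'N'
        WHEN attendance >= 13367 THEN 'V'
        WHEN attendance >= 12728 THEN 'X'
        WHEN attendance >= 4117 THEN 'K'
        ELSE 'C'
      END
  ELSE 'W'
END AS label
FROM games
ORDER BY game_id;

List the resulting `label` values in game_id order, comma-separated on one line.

game_id=10: venue='neutral' → inner[attendance >= 4117] → K
game_id=11: venue='neutral' → inner[attendance >= 4117] → K
game_id=12: venue='neutral' → inner[attendance >= 4117] → K
game_id=13: venue='home' → inner[ELSE] → B
game_id=14: venue='away' → outer ELSE → W
game_id=15: venue='home' → inner[ELSE] → B
game_id=16: venue='away' → outer ELSE → W
game_id=17: venue='neutral' → inner[attendance >= 13367] → V
game_id=18: venue='neutral' → inner[attendance >= 4117] → K
game_id=19: venue='home' → inner[quarter < 3] → E
game_id=20: venue='home' → inner[quarter < 3] → E
game_id=21: venue='neutral' → inner[attendance >= 4117] → K
game_id=22: venue='away' → outer ELSE → W
game_id=23: venue='home' → inner[quarter < 3] → E

K, K, K, B, W, B, W, V, K, E, E, K, W, E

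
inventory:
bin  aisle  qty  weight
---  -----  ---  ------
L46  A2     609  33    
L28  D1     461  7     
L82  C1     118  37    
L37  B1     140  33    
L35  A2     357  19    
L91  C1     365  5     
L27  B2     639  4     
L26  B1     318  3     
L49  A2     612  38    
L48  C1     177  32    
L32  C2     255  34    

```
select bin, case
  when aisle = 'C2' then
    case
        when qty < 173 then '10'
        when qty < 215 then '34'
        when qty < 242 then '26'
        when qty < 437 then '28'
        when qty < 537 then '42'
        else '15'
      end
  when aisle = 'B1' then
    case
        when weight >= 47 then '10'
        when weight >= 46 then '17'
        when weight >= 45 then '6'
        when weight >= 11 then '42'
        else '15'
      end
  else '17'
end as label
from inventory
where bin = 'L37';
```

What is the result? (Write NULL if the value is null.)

42

bin = L37: aisle=B1, qty=140, weight=33.
aisle='B1' → inner[weight >= 11] → 42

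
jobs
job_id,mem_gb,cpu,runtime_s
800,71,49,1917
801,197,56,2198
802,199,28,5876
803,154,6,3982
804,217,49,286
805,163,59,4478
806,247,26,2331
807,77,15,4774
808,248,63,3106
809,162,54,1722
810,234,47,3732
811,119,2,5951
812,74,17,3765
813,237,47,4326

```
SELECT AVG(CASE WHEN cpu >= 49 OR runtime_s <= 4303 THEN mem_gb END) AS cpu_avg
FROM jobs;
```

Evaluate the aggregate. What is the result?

176.7

job_id=800: ✓ → 71
job_id=801: ✓ → 197
job_id=802: ✗
job_id=803: ✓ → 154
job_id=804: ✓ → 217
job_id=805: ✓ → 163
job_id=806: ✓ → 247
job_id=807: ✗
job_id=808: ✓ → 248
job_id=809: ✓ → 162
job_id=810: ✓ → 234
job_id=811: ✗
job_id=812: ✓ → 74
job_id=813: ✗
cpu_avg = (71 + 197 + 154 + 217 + 163 + 247 + 248 + 162 + 234 + 74) / 10 = 176.7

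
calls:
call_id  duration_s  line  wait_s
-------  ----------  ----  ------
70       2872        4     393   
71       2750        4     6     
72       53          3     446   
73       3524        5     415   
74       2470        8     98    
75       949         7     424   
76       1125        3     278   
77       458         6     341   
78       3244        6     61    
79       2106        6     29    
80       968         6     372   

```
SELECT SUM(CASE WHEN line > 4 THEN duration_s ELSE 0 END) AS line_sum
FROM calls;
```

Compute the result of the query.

call_id=70: ✗
call_id=71: ✗
call_id=72: ✗
call_id=73: ✓ → 3524
call_id=74: ✓ → 2470
call_id=75: ✓ → 949
call_id=76: ✗
call_id=77: ✓ → 458
call_id=78: ✓ → 3244
call_id=79: ✓ → 2106
call_id=80: ✓ → 968
line_sum = 3524 + 2470 + 949 + 458 + 3244 + 2106 + 968 = 13719

13719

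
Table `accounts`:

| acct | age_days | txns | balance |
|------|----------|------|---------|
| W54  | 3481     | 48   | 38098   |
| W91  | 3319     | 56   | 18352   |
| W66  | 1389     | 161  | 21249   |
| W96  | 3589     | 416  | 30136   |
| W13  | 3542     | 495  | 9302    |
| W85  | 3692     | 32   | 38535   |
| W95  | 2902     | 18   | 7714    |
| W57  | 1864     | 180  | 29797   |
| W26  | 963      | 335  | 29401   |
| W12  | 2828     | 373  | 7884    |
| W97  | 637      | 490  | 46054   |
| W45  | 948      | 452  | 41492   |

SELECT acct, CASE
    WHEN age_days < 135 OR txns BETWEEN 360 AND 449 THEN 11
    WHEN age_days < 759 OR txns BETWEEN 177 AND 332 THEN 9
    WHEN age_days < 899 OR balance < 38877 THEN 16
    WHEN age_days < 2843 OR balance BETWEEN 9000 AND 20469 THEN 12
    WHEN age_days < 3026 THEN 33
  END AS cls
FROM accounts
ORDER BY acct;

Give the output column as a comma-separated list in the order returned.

11, 16, 16, 12, 16, 9, 16, 16, 16, 16, 11, 9

acct=W12: age_days < 135 OR txns BETWEEN 360 AND 449 → 11
acct=W13: age_days < 899 OR balance < 38877 → 16
acct=W26: age_days < 899 OR balance < 38877 → 16
acct=W45: age_days < 2843 OR balance BETWEEN 9000 AND 20469 → 12
acct=W54: age_days < 899 OR balance < 38877 → 16
acct=W57: age_days < 759 OR txns BETWEEN 177 AND 332 → 9
acct=W66: age_days < 899 OR balance < 38877 → 16
acct=W85: age_days < 899 OR balance < 38877 → 16
acct=W91: age_days < 899 OR balance < 38877 → 16
acct=W95: age_days < 899 OR balance < 38877 → 16
acct=W96: age_days < 135 OR txns BETWEEN 360 AND 449 → 11
acct=W97: age_days < 759 OR txns BETWEEN 177 AND 332 → 9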